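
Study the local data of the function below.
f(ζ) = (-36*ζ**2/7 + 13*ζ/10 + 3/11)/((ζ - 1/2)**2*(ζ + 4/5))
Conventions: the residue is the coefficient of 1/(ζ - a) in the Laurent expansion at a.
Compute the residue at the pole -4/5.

The residue is -2404/1001.

At the order-1 pole -4/5 set g(ζ) = (ζ - (-4/5))*f(ζ) = (-36*ζ**2/7 + 13*ζ/10 + 3/11)/(ζ - 1/2)**2.
Simple pole: residue = g(a) at a = -4/5, which is -2404/1001.


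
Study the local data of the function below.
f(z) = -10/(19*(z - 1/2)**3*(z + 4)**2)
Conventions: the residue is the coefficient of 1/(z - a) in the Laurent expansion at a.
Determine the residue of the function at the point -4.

At the order-2 pole -4 set g(z) = (z - (-4))^2*f(z) = -10/(19*(z - 1/2)**3).
Order-2 pole: residue = g'(a); g'(-4) = 160/41553, so the residue is 160/41553.

The residue is 160/41553.


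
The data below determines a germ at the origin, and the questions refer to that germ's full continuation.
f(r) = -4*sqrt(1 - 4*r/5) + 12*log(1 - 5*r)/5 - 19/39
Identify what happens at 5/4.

The point is an algebraic (square-root) branch point.

The term (-4)*sqrt(1 - r/(5/4)) has argument 1 - 5/4/(5/4) = 0 at 5/4: a square-root (algebraic, two-sheeted) branch point; the remaining terms are analytic or single-valued there.


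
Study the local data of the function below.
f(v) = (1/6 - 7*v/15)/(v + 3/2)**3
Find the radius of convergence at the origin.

The radius of convergence is 3/2.

Denominator factor (v + 3/2)^3: pole of order 3 at -3/2, modulus 3/2.
The radius of convergence is the smallest modulus among the singular points: 3/2.


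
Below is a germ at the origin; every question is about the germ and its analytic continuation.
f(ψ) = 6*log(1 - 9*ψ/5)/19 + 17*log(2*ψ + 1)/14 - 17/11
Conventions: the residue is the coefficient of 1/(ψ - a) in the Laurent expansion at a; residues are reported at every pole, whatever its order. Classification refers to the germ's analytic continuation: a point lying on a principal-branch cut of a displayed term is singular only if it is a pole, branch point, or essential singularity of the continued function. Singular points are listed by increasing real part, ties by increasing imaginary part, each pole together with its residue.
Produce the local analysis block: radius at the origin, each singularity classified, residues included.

Radius of convergence at 0: 1/2.
At -1/2: a logarithmic branch point.
At 5/9: a logarithmic branch point.

Branch term (6/19)*log(1 - ψ/(5/9)): its argument vanishes at ψ = 5/9, a logarithmic branch point, modulus 5/9.
Branch term (17/14)*log(1 - ψ/(-1/2)): its argument vanishes at ψ = -1/2, a logarithmic branch point, modulus 1/2.
The radius of convergence is the smallest modulus among the singular points: 1/2.
List the singular points by increasing real part (a conjugate pair: the negative imaginary part first).


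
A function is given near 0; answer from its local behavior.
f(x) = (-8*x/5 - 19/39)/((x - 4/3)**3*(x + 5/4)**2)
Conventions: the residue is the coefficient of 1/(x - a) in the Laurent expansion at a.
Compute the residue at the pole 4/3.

The residue is 546048/60028865.

At the order-3 pole 4/3 set g(x) = (x - (4/3))^3*f(x) = (-8*x/5 - 19/39)/(x + 5/4)**2.
Order-3 pole: residue = g''(a)/2; g''(4/3) = 1092096/60028865, so the residue is 546048/60028865.


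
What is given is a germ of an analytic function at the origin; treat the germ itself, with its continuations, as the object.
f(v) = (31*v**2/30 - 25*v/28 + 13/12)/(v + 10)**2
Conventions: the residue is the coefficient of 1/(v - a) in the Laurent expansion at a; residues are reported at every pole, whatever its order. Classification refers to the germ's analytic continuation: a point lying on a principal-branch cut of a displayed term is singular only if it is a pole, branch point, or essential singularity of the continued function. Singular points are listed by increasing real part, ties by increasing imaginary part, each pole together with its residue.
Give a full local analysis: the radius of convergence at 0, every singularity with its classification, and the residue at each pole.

Denominator factor (v + 10)^2: pole of order 2 at -10, modulus 10.
The radius of convergence is the smallest modulus among the singular points: 10.
At the order-2 pole -10 set g(v) = (v - (-10))^2*f(v) = 31*v**2/30 - 25*v/28 + 13/12.
Order-2 pole: residue = g'(a); g'(-10) = -1811/84, so the residue is -1811/84.

Radius of convergence at 0: 10.
At -10: a pole of order 2; residue -1811/84.


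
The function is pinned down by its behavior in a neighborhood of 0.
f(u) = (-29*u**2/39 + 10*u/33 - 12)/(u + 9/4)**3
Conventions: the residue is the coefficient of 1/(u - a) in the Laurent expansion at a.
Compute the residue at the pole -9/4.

At the order-3 pole -9/4 set g(u) = (u - (-9/4))^3*f(u) = -29*u**2/39 + 10*u/33 - 12.
Order-3 pole: residue = g''(a)/2; g''(-9/4) = -58/39, so the residue is -29/39.

The residue is -29/39.


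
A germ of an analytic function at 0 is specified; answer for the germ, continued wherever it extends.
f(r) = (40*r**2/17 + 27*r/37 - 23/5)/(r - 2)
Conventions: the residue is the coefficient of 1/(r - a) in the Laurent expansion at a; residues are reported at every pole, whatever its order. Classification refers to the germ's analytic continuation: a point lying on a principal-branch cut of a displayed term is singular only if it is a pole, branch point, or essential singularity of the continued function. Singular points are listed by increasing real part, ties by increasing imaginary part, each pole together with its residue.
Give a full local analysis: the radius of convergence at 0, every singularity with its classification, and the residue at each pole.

Radius of convergence at 0: 2.
At 2: a pole of order 1; residue 19723/3145.

Denominator factor (r - 2): pole of order 1 at 2, modulus 2.
The radius of convergence is the smallest modulus among the singular points: 2.
At the order-1 pole 2 set g(r) = (r - (2))*f(r) = 40*r**2/17 + 27*r/37 - 23/5.
Simple pole: residue = g(a) at a = 2, which is 19723/3145.


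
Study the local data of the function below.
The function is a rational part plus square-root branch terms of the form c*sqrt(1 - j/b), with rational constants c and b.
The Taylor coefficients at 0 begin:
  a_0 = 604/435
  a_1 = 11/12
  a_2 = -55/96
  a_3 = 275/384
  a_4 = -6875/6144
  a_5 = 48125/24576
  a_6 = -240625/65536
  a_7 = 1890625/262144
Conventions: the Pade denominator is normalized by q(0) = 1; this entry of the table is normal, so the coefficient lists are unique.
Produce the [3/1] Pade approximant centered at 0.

Taylor coefficients needed (read off): a_0 = 604/435, a_1 = 11/12, a_2 = -55/96, a_3 = 275/384, a_4 = -6875/6144.
Write the denominator as Q(j) = 1 + q1*j. Requiring Q*f - P = O(j^5) with deg P <= 3 kills the coefficients of j^4..j^4 in Q*f:
  j^4: a_4 + q1*a_3 = 0, i.e. -6875/6144 + (275/384)*q1 = 0.
Solving this linear system: q1 = 25/16.
The numerator is Q*f truncated at degree 3: P0 = a_0 = 604/435; P1 = a_1 + q1*a_0 = 179/58; P2 = a_2 + q1*a_1 = 55/64; P3 = a_3 + q1*a_2 = -275/1536.

The Pade approximant has numerator coefficients [604/435, 179/58, 55/64, -275/1536]; denominator coefficients [1, 25/16].


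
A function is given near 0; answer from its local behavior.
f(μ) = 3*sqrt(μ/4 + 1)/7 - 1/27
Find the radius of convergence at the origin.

Branch term (3/7)*sqrt(1 - μ/(-4)): its argument vanishes at μ = -4, a square-root branch point, modulus 4.
The radius of convergence is the smallest modulus among the singular points: 4.

The radius of convergence is 4.


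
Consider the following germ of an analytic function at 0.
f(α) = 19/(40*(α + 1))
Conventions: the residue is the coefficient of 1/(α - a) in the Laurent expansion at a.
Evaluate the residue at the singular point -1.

At the order-1 pole -1 set g(α) = (α - (-1))*f(α) = 19/40.
Simple pole: residue = g(a) at a = -1, which is 19/40.

The residue is 19/40.


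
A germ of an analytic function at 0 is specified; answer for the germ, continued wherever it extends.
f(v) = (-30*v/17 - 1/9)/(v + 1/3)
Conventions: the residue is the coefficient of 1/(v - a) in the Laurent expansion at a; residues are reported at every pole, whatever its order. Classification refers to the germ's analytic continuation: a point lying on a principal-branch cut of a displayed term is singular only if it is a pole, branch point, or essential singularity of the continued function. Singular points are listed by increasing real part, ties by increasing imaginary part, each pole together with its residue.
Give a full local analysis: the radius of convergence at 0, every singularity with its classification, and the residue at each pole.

Radius of convergence at 0: 1/3.
At -1/3: a pole of order 1; residue 73/153.

Denominator factor (v + 1/3): pole of order 1 at -1/3, modulus 1/3.
The radius of convergence is the smallest modulus among the singular points: 1/3.
At the order-1 pole -1/3 set g(v) = (v - (-1/3))*f(v) = -30*v/17 - 1/9.
Simple pole: residue = g(a) at a = -1/3, which is 73/153.


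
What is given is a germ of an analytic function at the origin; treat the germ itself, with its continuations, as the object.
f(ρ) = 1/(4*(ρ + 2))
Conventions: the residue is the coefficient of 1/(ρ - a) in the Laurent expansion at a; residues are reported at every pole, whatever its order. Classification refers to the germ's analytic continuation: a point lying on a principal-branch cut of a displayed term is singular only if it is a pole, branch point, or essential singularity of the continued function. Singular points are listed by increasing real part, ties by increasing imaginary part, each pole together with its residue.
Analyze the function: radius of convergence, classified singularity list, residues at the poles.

Denominator factor (ρ + 2): pole of order 1 at -2, modulus 2.
The radius of convergence is the smallest modulus among the singular points: 2.
At the order-1 pole -2 set g(ρ) = (ρ - (-2))*f(ρ) = 1/4.
Simple pole: residue = g(a) at a = -2, which is 1/4.

Radius of convergence at 0: 2.
At -2: a pole of order 1; residue 1/4.


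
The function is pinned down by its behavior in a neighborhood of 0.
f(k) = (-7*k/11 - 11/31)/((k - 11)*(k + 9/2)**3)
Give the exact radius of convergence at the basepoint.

The radius of convergence is 9/2.

Denominator factor (k + 9/2)^3: pole of order 3 at -9/2, modulus 9/2.
Denominator factor (k - 11): pole of order 1 at 11, modulus 11.
The radius of convergence is the smallest modulus among the singular points: 9/2.


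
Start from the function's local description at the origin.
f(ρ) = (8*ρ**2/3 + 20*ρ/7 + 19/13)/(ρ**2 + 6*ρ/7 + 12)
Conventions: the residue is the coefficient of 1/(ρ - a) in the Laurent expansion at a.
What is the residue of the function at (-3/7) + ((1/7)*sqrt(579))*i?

The factor ρ**2 + 6*ρ/7 + 12 splits as (ρ - a)(ρ - a') with a = (-3/7) + ((1/7)*sqrt(579))*i, a' = (-3/7) - ((1/7)*sqrt(579))*i. At the order-1 pole a set g(ρ) = (ρ - a)*f(ρ) = [8*ρ**2/3 + 20*ρ/7 + 19/13] / (ρ - a').
Simple pole: residue = g(a) at a = (-3/7) + ((1/7)*sqrt(579))*i, which is (2/7) + ((19609/105378)*sqrt(579))*i.

The residue is (2/7) + ((19609/105378)*sqrt(579))*i.


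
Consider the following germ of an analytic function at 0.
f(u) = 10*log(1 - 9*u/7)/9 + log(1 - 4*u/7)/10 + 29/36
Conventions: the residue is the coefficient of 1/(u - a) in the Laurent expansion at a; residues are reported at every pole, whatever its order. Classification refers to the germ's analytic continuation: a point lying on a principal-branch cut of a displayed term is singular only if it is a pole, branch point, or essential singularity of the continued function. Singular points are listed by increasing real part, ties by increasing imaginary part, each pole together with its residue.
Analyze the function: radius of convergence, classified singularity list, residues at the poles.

Branch term (1/10)*log(1 - u/(7/4)): its argument vanishes at u = 7/4, a logarithmic branch point, modulus 7/4.
Branch term (10/9)*log(1 - u/(7/9)): its argument vanishes at u = 7/9, a logarithmic branch point, modulus 7/9.
The radius of convergence is the smallest modulus among the singular points: 7/9.
List the singular points by increasing real part (a conjugate pair: the negative imaginary part first).

Radius of convergence at 0: 7/9.
At 7/9: a logarithmic branch point.
At 7/4: a logarithmic branch point.


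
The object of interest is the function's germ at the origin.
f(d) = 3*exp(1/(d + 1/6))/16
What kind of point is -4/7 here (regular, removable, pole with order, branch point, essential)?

The point is a regular point.

There is no denominator, hence no pole anywhere.
The essential point of exp(1/(d - (-1/6))) is -1/6, not -4/7.
So the germ continues analytically to -4/7.


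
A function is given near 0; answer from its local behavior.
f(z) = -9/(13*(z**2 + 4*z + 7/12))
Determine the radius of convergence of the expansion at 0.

The radius of convergence is 2 - (1/6)*sqrt(123).

Denominator factor (z**2 + 4*z + 7/12): discriminant 41/3, real irrational roots -2 + (1/6)*sqrt(123) and -2 - (1/6)*sqrt(123); poles of order 1, moduli 2 - (1/6)*sqrt(123) and 2 + (1/6)*sqrt(123).
The radius of convergence is the smallest modulus among the singular points: 2 - (1/6)*sqrt(123).


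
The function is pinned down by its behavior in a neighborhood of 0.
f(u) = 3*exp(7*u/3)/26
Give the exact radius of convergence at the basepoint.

The radius of convergence is infinite.

The factor exp(7*u/3) is entire and contributes no finite singular point.
The polynomial part has no poles.
No finite singular points: the Taylor series at 0 converges everywhere.


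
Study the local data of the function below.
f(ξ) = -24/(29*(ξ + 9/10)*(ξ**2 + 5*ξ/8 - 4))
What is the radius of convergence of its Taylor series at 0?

The radius of convergence is 9/10.

Denominator factor (ξ + 9/10): pole of order 1 at -9/10, modulus 9/10.
Denominator factor (ξ**2 + 5*ξ/8 - 4): discriminant 1049/64, real irrational roots -5/16 + (1/16)*sqrt(1049) and -5/16 - (1/16)*sqrt(1049); poles of order 1, moduli -5/16 + (1/16)*sqrt(1049) and 5/16 + (1/16)*sqrt(1049).
The radius of convergence is the smallest modulus among the singular points: 9/10.


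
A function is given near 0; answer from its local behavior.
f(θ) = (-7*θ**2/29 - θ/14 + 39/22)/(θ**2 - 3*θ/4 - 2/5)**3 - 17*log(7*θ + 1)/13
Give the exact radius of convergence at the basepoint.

The radius of convergence is 1/7.

Denominator factor (θ**2 - 3*θ/4 - 2/5)^3: discriminant 173/80, real irrational roots 3/8 + (1/40)*sqrt(865) and 3/8 - (1/40)*sqrt(865); poles of order 3, moduli 3/8 + (1/40)*sqrt(865) and -3/8 + (1/40)*sqrt(865).
Branch term (-17/13)*log(1 - θ/(-1/7)): its argument vanishes at θ = -1/7, a logarithmic branch point, modulus 1/7.
The radius of convergence is the smallest modulus among the singular points: 1/7.


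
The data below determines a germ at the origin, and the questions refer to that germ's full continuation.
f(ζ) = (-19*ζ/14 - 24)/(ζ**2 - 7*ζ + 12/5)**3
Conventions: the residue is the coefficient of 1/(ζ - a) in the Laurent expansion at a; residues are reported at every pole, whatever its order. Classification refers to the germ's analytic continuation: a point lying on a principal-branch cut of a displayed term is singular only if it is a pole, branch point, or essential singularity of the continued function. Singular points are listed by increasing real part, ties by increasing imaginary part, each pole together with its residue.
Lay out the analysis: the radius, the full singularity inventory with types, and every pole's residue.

Radius of convergence at 0: 7/2 - (1/10)*sqrt(985).
At 7/2 - (1/10)*sqrt(985): a pole of order 3; residue (8625/15290746)*sqrt(985).
At 7/2 + (1/10)*sqrt(985): a pole of order 3; residue -(8625/15290746)*sqrt(985).

Denominator factor (ζ**2 - 7*ζ + 12/5)^3: discriminant 197/5, real irrational roots 7/2 + (1/10)*sqrt(985) and 7/2 - (1/10)*sqrt(985); poles of order 3, moduli 7/2 + (1/10)*sqrt(985) and 7/2 - (1/10)*sqrt(985).
The radius of convergence is the smallest modulus among the singular points: 7/2 - (1/10)*sqrt(985).
The factor ζ**2 - 7*ζ + 12/5 splits as (ζ - a)(ζ - a') with a = 7/2 - (1/10)*sqrt(985), a' = 7/2 + (1/10)*sqrt(985). At the order-3 pole a set g(ζ) = (ζ - a)^3*f(ζ) = [-19*ζ/14 - 24] / (ζ - a')^3.
Order-3 pole: residue = g''(a)/2; g''(7/2 - (1/10)*sqrt(985)) = (8625/7645373)*sqrt(985), so the residue is (8625/15290746)*sqrt(985).
The factor ζ**2 - 7*ζ + 12/5 splits as (ζ - a)(ζ - a') with a = 7/2 + (1/10)*sqrt(985), a' = 7/2 - (1/10)*sqrt(985). At the order-3 pole a set g(ζ) = (ζ - a)^3*f(ζ) = [-19*ζ/14 - 24] / (ζ - a')^3.
Order-3 pole: residue = g''(a)/2; g''(7/2 + (1/10)*sqrt(985)) = -(8625/7645373)*sqrt(985), so the residue is -(8625/15290746)*sqrt(985).
List the singular points by increasing real part (a conjugate pair: the negative imaginary part first).


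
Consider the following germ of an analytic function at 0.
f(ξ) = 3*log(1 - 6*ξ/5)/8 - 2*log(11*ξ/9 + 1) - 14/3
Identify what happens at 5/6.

The point is a logarithmic branch point.

The term (3/8)*log(1 - ξ/(5/6)) has argument 1 - 5/6/(5/6) = 0 at 5/6: a logarithmic (infinitely-sheeted) branch point; the remaining terms are analytic or single-valued there.


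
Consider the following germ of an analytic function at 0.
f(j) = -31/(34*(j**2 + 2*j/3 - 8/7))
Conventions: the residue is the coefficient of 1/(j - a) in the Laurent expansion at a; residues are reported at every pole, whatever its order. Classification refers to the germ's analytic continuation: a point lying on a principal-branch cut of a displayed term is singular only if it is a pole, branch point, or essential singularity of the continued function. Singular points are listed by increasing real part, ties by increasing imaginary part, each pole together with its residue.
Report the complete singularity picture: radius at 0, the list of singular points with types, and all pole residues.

Radius of convergence at 0: -1/3 + (1/21)*sqrt(553).
At -1/3 - (1/21)*sqrt(553): a pole of order 1; residue (93/5372)*sqrt(553).
At -1/3 + (1/21)*sqrt(553): a pole of order 1; residue -(93/5372)*sqrt(553).

Denominator factor (j**2 + 2*j/3 - 8/7): discriminant 316/63, real irrational roots -1/3 + (1/21)*sqrt(553) and -1/3 - (1/21)*sqrt(553); poles of order 1, moduli -1/3 + (1/21)*sqrt(553) and 1/3 + (1/21)*sqrt(553).
The radius of convergence is the smallest modulus among the singular points: -1/3 + (1/21)*sqrt(553).
The factor j**2 + 2*j/3 - 8/7 splits as (j - a)(j - a') with a = -1/3 - (1/21)*sqrt(553), a' = -1/3 + (1/21)*sqrt(553). At the order-1 pole a set g(j) = (j - a)*f(j) = [-31/34] / (j - a').
Simple pole: residue = g(a) at a = -1/3 - (1/21)*sqrt(553), which is (93/5372)*sqrt(553).
The factor j**2 + 2*j/3 - 8/7 splits as (j - a)(j - a') with a = -1/3 + (1/21)*sqrt(553), a' = -1/3 - (1/21)*sqrt(553). At the order-1 pole a set g(j) = (j - a)*f(j) = [-31/34] / (j - a').
Simple pole: residue = g(a) at a = -1/3 + (1/21)*sqrt(553), which is -(93/5372)*sqrt(553).
List the singular points by increasing real part (a conjugate pair: the negative imaginary part first).


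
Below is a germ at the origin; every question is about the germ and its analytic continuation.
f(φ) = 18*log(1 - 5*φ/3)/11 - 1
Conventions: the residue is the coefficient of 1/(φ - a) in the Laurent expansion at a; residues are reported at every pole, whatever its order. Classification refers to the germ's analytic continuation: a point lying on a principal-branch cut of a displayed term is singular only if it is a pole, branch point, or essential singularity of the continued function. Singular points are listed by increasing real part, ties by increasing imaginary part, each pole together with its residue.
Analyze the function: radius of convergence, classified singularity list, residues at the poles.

Branch term (18/11)*log(1 - φ/(3/5)): its argument vanishes at φ = 3/5, a logarithmic branch point, modulus 3/5.
The radius of convergence is the smallest modulus among the singular points: 3/5.

Radius of convergence at 0: 3/5.
At 3/5: a logarithmic branch point.


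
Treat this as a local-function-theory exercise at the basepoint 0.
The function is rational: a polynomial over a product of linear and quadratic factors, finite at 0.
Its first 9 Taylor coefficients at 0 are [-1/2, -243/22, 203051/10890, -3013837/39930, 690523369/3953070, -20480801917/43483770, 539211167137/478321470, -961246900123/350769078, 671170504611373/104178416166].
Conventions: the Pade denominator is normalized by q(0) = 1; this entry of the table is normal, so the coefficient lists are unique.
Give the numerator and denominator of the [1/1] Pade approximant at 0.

Taylor coefficients needed (read off): a_0 = -1/2, a_1 = -243/22, a_2 = 203051/10890.
Write the denominator as Q(δ) = 1 + q1*δ. Requiring Q*f - P = O(δ^3) with deg P <= 1 kills the coefficients of δ^2..δ^2 in Q*f:
  δ^2: a_2 + q1*a_1 = 0, i.e. 203051/10890 + (-243/22)*q1 = 0.
Solving this linear system: q1 = 203051/120285.
The numerator is Q*f truncated at degree 1: P0 = a_0 = -1/2; P1 = a_1 + q1*a_0 = -1430128/120285.

The Pade approximant has numerator coefficients [-1/2, -1430128/120285]; denominator coefficients [1, 203051/120285].


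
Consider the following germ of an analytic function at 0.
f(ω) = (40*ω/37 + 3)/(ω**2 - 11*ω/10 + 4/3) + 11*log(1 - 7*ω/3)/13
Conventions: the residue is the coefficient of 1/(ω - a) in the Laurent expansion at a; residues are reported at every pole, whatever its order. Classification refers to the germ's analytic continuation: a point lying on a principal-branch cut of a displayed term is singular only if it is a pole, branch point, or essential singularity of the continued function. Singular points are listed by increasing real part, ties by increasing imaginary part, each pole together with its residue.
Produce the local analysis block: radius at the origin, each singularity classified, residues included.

Radius of convergence at 0: 3/7.
At 3/7: a logarithmic branch point.
At (11/20) - ((1/60)*sqrt(3711))*i: a pole of order 1; residue (20/37) + ((1330/45769)*sqrt(3711))*i.
At (11/20) + ((1/60)*sqrt(3711))*i: a pole of order 1; residue (20/37) - ((1330/45769)*sqrt(3711))*i.

Denominator factor (ω**2 - 11*ω/10 + 4/3): discriminant -1237/300, complex-conjugate roots (11/20) + ((1/60)*sqrt(3711))*i and (11/20) - ((1/60)*sqrt(3711))*i; poles of order 1, moduli (2/3)*sqrt(3) and (2/3)*sqrt(3).
Branch term (11/13)*log(1 - ω/(3/7)): its argument vanishes at ω = 3/7, a logarithmic branch point, modulus 3/7.
The radius of convergence is the smallest modulus among the singular points: 3/7.
The branch term is analytic at (11/20) - ((1/60)*sqrt(3711))*i and contributes nothing to the residue; only the rational part matters.
The factor ω**2 - 11*ω/10 + 4/3 splits as (ω - a)(ω - a') with a = (11/20) - ((1/60)*sqrt(3711))*i, a' = (11/20) + ((1/60)*sqrt(3711))*i. At the order-1 pole a set g(ω) = (ω - a)*(rational part) = [40*ω/37 + 3] / (ω - a').
Simple pole: residue = g(a) at a = (11/20) - ((1/60)*sqrt(3711))*i, which is (20/37) + ((1330/45769)*sqrt(3711))*i.
The branch term is analytic at (11/20) + ((1/60)*sqrt(3711))*i and contributes nothing to the residue; only the rational part matters.
The factor ω**2 - 11*ω/10 + 4/3 splits as (ω - a)(ω - a') with a = (11/20) + ((1/60)*sqrt(3711))*i, a' = (11/20) - ((1/60)*sqrt(3711))*i. At the order-1 pole a set g(ω) = (ω - a)*(rational part) = [40*ω/37 + 3] / (ω - a').
Simple pole: residue = g(a) at a = (11/20) + ((1/60)*sqrt(3711))*i, which is (20/37) - ((1330/45769)*sqrt(3711))*i.
List the singular points by increasing real part (a conjugate pair: the negative imaginary part first).


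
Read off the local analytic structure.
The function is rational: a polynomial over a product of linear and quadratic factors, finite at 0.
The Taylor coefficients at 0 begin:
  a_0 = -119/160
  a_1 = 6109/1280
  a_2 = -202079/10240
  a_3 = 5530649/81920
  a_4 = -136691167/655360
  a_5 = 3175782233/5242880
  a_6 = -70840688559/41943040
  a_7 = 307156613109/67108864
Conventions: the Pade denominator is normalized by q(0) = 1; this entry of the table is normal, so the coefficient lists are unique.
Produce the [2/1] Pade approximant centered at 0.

Taylor coefficients needed (read off): a_0 = -119/160, a_1 = 6109/1280, a_2 = -202079/10240, a_3 = 5530649/81920.
Write the denominator as Q(x) = 1 + q1*x. Requiring Q*f - P = O(x^4) with deg P <= 2 kills the coefficients of x^3..x^3 in Q*f:
  x^3: a_3 + q1*a_2 = 0, i.e. 5530649/81920 + (-202079/10240)*q1 = 0.
Solving this linear system: q1 = 5530649/1616632.
The numerator is Q*f truncated at degree 2: P0 = a_0 = -119/160; P1 = a_1 + q1*a_0 = 1695157/760768; P2 = a_2 + q1*a_1 = -352459375/103464448.

The Pade approximant has numerator coefficients [-119/160, 1695157/760768, -352459375/103464448]; denominator coefficients [1, 5530649/1616632].


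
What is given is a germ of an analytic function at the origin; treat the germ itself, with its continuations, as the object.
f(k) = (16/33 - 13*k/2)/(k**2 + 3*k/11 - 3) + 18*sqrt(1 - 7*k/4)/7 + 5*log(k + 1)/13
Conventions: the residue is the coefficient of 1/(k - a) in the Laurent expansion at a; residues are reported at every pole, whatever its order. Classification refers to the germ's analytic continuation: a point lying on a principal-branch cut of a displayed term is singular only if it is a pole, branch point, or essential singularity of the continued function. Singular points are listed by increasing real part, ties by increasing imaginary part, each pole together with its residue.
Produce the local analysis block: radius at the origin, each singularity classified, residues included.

Radius of convergence at 0: 4/7.
At -3/22 - (1/22)*sqrt(1461): a pole of order 1; residue -13/4 - (181/17532)*sqrt(1461).
At -1: a logarithmic branch point.
At 4/7: an algebraic (square-root) branch point.
At -3/22 + (1/22)*sqrt(1461): a pole of order 1; residue -13/4 + (181/17532)*sqrt(1461).

Denominator factor (k**2 + 3*k/11 - 3): discriminant 1461/121, real irrational roots -3/22 + (1/22)*sqrt(1461) and -3/22 - (1/22)*sqrt(1461); poles of order 1, moduli -3/22 + (1/22)*sqrt(1461) and 3/22 + (1/22)*sqrt(1461).
Branch term (18/7)*sqrt(1 - k/(4/7)): its argument vanishes at k = 4/7, a square-root branch point, modulus 4/7.
Branch term (5/13)*log(1 - k/(-1)): its argument vanishes at k = -1, a logarithmic branch point, modulus 1.
The radius of convergence is the smallest modulus among the singular points: 4/7.
The branch terms are analytic at -3/22 - (1/22)*sqrt(1461) and contribute nothing to the residue; only the rational part matters.
The factor k**2 + 3*k/11 - 3 splits as (k - a)(k - a') with a = -3/22 - (1/22)*sqrt(1461), a' = -3/22 + (1/22)*sqrt(1461). At the order-1 pole a set g(k) = (k - a)*(rational part) = [16/33 - 13*k/2] / (k - a').
Simple pole: residue = g(a) at a = -3/22 - (1/22)*sqrt(1461), which is -13/4 - (181/17532)*sqrt(1461).
The branch terms are analytic at -3/22 + (1/22)*sqrt(1461) and contribute nothing to the residue; only the rational part matters.
The factor k**2 + 3*k/11 - 3 splits as (k - a)(k - a') with a = -3/22 + (1/22)*sqrt(1461), a' = -3/22 - (1/22)*sqrt(1461). At the order-1 pole a set g(k) = (k - a)*(rational part) = [16/33 - 13*k/2] / (k - a').
Simple pole: residue = g(a) at a = -3/22 + (1/22)*sqrt(1461), which is -13/4 + (181/17532)*sqrt(1461).
List the singular points by increasing real part (a conjugate pair: the negative imaginary part first).


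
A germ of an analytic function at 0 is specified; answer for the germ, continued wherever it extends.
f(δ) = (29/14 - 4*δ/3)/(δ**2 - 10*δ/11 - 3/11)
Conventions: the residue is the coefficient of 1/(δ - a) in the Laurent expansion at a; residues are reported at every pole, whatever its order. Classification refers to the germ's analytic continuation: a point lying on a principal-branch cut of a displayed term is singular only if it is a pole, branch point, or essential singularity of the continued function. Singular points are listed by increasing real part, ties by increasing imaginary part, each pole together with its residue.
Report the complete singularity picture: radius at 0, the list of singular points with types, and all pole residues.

Radius of convergence at 0: -5/11 + (1/11)*sqrt(58).
At 5/11 - (1/11)*sqrt(58): a pole of order 1; residue -2/3 - (677/4872)*sqrt(58).
At 5/11 + (1/11)*sqrt(58): a pole of order 1; residue -2/3 + (677/4872)*sqrt(58).

Denominator factor (δ**2 - 10*δ/11 - 3/11): discriminant 232/121, real irrational roots 5/11 + (1/11)*sqrt(58) and 5/11 - (1/11)*sqrt(58); poles of order 1, moduli 5/11 + (1/11)*sqrt(58) and -5/11 + (1/11)*sqrt(58).
The radius of convergence is the smallest modulus among the singular points: -5/11 + (1/11)*sqrt(58).
The factor δ**2 - 10*δ/11 - 3/11 splits as (δ - a)(δ - a') with a = 5/11 - (1/11)*sqrt(58), a' = 5/11 + (1/11)*sqrt(58). At the order-1 pole a set g(δ) = (δ - a)*f(δ) = [29/14 - 4*δ/3] / (δ - a').
Simple pole: residue = g(a) at a = 5/11 - (1/11)*sqrt(58), which is -2/3 - (677/4872)*sqrt(58).
The factor δ**2 - 10*δ/11 - 3/11 splits as (δ - a)(δ - a') with a = 5/11 + (1/11)*sqrt(58), a' = 5/11 - (1/11)*sqrt(58). At the order-1 pole a set g(δ) = (δ - a)*f(δ) = [29/14 - 4*δ/3] / (δ - a').
Simple pole: residue = g(a) at a = 5/11 + (1/11)*sqrt(58), which is -2/3 + (677/4872)*sqrt(58).
List the singular points by increasing real part (a conjugate pair: the negative imaginary part first).


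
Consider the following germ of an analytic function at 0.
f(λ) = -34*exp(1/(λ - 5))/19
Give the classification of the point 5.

The point is an essential singularity.

The exponent 1/(λ - (5)) has a pole at 5, so exp(1/(λ - (5))) takes every nonzero value near it: an essential singularity (not a pole of any order).


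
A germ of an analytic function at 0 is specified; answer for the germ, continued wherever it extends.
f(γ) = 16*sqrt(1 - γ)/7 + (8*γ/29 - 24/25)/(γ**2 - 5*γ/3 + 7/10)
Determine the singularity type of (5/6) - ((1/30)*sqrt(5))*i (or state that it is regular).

The denominator factor γ**2 - 5*γ/3 + 7/10 vanishes at (5/6) - ((1/30)*sqrt(5))*i and appears to the power 1; the numerator there equals (-1588/2175) - ((4/435)*sqrt(5))*i, nonzero, and no other factor vanishes.
The branch terms are analytic at this point.
Hence a pole whose order is the multiplicity, 1.

The point is a pole of order 1.


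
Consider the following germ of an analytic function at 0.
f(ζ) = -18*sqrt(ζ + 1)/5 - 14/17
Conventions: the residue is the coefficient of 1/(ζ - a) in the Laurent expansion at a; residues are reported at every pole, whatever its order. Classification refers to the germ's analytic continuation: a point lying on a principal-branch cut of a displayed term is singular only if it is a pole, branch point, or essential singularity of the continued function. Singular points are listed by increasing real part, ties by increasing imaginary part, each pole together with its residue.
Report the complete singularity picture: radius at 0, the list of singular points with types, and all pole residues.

Branch term (-18/5)*sqrt(1 - ζ/(-1)): its argument vanishes at ζ = -1, a square-root branch point, modulus 1.
The radius of convergence is the smallest modulus among the singular points: 1.

Radius of convergence at 0: 1.
At -1: an algebraic (square-root) branch point.


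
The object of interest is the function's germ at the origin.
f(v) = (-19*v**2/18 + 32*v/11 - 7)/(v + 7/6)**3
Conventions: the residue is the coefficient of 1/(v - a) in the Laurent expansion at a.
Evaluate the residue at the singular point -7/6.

The residue is -19/18.

At the order-3 pole -7/6 set g(v) = (v - (-7/6))^3*f(v) = -19*v**2/18 + 32*v/11 - 7.
Order-3 pole: residue = g''(a)/2; g''(-7/6) = -19/9, so the residue is -19/18.


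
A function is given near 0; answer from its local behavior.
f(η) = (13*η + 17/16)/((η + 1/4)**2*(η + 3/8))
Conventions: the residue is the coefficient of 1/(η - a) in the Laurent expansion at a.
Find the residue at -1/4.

The residue is 244.

At the order-2 pole -1/4 set g(η) = (η - (-1/4))^2*f(η) = (13*η + 17/16)/(η + 3/8).
Order-2 pole: residue = g'(a); g'(-1/4) = 244, so the residue is 244.


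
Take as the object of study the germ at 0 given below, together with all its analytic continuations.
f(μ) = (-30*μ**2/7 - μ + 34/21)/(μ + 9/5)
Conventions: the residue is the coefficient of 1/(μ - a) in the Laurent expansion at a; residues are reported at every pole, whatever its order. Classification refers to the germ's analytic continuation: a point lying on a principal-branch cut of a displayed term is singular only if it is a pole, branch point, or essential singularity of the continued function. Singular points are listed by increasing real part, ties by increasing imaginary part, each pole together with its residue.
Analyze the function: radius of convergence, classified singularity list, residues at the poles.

Radius of convergence at 0: 9/5.
At -9/5: a pole of order 1; residue -157/15.

Denominator factor (μ + 9/5): pole of order 1 at -9/5, modulus 9/5.
The radius of convergence is the smallest modulus among the singular points: 9/5.
At the order-1 pole -9/5 set g(μ) = (μ - (-9/5))*f(μ) = -30*μ**2/7 - μ + 34/21.
Simple pole: residue = g(a) at a = -9/5, which is -157/15.


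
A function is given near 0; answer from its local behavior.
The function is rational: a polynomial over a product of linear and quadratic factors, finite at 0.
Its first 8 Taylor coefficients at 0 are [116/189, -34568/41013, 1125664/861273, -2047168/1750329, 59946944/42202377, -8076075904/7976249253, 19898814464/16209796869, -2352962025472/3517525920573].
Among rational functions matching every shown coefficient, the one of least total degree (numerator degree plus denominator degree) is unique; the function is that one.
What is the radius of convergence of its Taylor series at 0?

The radius of convergence is 7/8.

No rational of total degree below 5 reproduces all 8 coefficients; solving the [1/4] Pade equations on them gives f(ψ) = (29*ψ/31 - 29/16)/((ψ - 7/8)*(ψ + 3/2)**3), whose expansion matches every shown term.
Denominator factor (ψ + 3/2)^3: pole of order 3 at -3/2, modulus 3/2.
Denominator factor (ψ - 7/8): pole of order 1 at 7/8, modulus 7/8.
The radius of convergence is the smallest modulus among the singular points: 7/8.


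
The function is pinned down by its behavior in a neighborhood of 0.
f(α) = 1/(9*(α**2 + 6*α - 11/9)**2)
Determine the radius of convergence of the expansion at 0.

The radius of convergence is -3 + (2/3)*sqrt(23).

Denominator factor (α**2 + 6*α - 11/9)^2: discriminant 368/9, real irrational roots -3 + (2/3)*sqrt(23) and -3 - (2/3)*sqrt(23); poles of order 2, moduli -3 + (2/3)*sqrt(23) and 3 + (2/3)*sqrt(23).
The radius of convergence is the smallest modulus among the singular points: -3 + (2/3)*sqrt(23).


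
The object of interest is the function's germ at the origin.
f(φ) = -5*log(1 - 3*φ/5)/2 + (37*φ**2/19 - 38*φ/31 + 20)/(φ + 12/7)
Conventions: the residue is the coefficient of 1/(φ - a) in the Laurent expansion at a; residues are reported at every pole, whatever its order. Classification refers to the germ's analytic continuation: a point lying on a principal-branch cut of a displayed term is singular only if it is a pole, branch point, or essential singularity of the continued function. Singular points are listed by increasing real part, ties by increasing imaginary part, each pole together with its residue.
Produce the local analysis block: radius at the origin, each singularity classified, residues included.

Denominator factor (φ + 12/7): pole of order 1 at -12/7, modulus 12/7.
Branch term (-5/2)*log(1 - φ/(5/3)): its argument vanishes at φ = 5/3, a logarithmic branch point, modulus 5/3.
The radius of convergence is the smallest modulus among the singular points: 5/3.
The branch term is analytic at -12/7 and contributes nothing to the residue; only the rational part matters.
At the order-1 pole -12/7 set g(φ) = (φ - (-12/7))*(rational part) = 37*φ**2/19 - 38*φ/31 + 20.
Simple pole: residue = g(a) at a = -12/7, which is 803036/28861.
List the singular points by increasing real part (a conjugate pair: the negative imaginary part first).

Radius of convergence at 0: 5/3.
At -12/7: a pole of order 1; residue 803036/28861.
At 5/3: a logarithmic branch point.


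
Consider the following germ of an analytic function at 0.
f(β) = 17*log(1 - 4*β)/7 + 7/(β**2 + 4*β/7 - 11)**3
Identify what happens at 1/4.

The point is a logarithmic branch point.

The term (17/7)*log(1 - β/(1/4)) has argument 1 - 1/4/(1/4) = 0 at 1/4: a logarithmic (infinitely-sheeted) branch point; the remaining terms are analytic or single-valued there.


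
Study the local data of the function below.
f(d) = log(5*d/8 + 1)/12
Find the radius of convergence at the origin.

Branch term (1/12)*log(1 - d/(-8/5)): its argument vanishes at d = -8/5, a logarithmic branch point, modulus 8/5.
The radius of convergence is the smallest modulus among the singular points: 8/5.

The radius of convergence is 8/5.


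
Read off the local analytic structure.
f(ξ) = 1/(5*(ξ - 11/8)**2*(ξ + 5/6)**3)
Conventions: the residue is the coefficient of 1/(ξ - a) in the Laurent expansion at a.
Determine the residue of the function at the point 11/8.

The residue is -995328/39452405.

At the order-2 pole 11/8 set g(ξ) = (ξ - (11/8))^2*f(ξ) = 1/(5*(ξ + 5/6)**3).
Order-2 pole: residue = g'(a); g'(11/8) = -995328/39452405, so the residue is -995328/39452405.


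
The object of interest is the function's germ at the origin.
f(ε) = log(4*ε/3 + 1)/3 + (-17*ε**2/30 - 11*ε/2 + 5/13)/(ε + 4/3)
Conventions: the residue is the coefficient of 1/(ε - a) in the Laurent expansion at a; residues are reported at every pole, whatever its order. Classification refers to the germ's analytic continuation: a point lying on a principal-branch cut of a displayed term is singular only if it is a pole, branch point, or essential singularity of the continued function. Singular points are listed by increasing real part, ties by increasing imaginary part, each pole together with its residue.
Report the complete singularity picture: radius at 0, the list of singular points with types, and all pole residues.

Denominator factor (ε + 4/3): pole of order 1 at -4/3, modulus 4/3.
Branch term (1/3)*log(1 - ε/(-3/4)): its argument vanishes at ε = -3/4, a logarithmic branch point, modulus 3/4.
The radius of convergence is the smallest modulus among the singular points: 3/4.
The branch term is analytic at -4/3 and contributes nothing to the residue; only the rational part matters.
At the order-1 pole -4/3 set g(ε) = (ε - (-4/3))*(rational part) = -17*ε**2/30 - 11*ε/2 + 5/13.
Simple pole: residue = g(a) at a = -4/3, which is 11777/1755.
List the singular points by increasing real part (a conjugate pair: the negative imaginary part first).

Radius of convergence at 0: 3/4.
At -4/3: a pole of order 1; residue 11777/1755.
At -3/4: a logarithmic branch point.


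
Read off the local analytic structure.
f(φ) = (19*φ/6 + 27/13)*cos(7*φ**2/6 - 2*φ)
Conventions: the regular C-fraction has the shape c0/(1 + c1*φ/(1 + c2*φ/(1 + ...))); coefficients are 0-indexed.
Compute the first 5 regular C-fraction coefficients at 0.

Taylor coefficients (expand at 0): a_0 = 27/13, a_1 = 19/6, a_2 = -54/13, a_3 = -58/39, a_4 = 6889/936.
c0 = a_0 = 27/13. Peel one level at a time: if S = 1 + c*φ/S' with S'(0) = 1, then c is the φ-coefficient of S and S' = c*φ/(S - 1).
S_1 = c0/f = 1 + (-247/162)*φ + (113497/26244)*φ^2 + ...; c1 = -247/162.
S_2 = c1*φ/(S_1 - 1) = 1 + (113497/40014)*φ + (133628/61009)*φ^2 + ...; c2 = 113497/40014.
S_3 = c2*φ/(S_2 - 1) = 1 + (-21647736/28033759)*φ + (4781555739/25763138018)*φ^2 + ...; c3 = -21647736/28033759.
S_4 = c3*φ/(S_3 - 1) = 1 + (43742380279/181996525392)*φ + ...; c4 = 43742380279/181996525392.

The regular C-fraction coefficients are [27/13, -247/162, 113497/40014, -21647736/28033759, 43742380279/181996525392].
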